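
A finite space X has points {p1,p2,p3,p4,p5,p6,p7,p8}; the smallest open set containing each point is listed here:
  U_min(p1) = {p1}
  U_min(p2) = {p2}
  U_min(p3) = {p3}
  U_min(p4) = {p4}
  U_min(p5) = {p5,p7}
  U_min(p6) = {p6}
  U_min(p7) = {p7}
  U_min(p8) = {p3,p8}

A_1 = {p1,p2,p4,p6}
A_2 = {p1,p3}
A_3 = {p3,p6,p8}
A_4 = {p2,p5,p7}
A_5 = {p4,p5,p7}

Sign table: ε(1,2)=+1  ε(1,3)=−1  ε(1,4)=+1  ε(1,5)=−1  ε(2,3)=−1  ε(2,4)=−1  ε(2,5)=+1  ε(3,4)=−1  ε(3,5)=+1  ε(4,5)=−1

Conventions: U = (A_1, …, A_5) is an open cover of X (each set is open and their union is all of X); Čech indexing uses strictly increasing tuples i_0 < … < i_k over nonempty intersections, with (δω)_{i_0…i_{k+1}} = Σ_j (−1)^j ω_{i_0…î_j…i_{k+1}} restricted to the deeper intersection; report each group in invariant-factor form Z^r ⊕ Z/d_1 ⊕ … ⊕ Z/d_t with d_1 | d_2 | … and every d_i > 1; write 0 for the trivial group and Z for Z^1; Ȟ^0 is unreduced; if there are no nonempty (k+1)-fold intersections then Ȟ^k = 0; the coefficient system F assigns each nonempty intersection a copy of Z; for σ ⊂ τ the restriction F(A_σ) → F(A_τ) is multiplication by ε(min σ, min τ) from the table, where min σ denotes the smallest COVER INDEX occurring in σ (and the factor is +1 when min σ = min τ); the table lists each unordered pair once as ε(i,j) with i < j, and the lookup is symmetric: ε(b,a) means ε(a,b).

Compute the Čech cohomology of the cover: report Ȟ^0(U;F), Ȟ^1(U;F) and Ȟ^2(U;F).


Ȟ^0(U;F) ≅ Z, Ȟ^1(U;F) ≅ Z^2, Ȟ^2(U;F) ≅ 0

nonempty intersections:
  A12={p1} A13={p6} A14={p2} A15={p4} A23={p3} A45={p5,p7}
C dims 5,6; δ0: rk 4, SNF 1^4
Ȟ^0: (5−4)−0=1 ⇒ Z
Ȟ^1: (6−0)−4=2 ⇒ Z^2
Ȟ^2: (0−0)−0=0 ⇒ 0


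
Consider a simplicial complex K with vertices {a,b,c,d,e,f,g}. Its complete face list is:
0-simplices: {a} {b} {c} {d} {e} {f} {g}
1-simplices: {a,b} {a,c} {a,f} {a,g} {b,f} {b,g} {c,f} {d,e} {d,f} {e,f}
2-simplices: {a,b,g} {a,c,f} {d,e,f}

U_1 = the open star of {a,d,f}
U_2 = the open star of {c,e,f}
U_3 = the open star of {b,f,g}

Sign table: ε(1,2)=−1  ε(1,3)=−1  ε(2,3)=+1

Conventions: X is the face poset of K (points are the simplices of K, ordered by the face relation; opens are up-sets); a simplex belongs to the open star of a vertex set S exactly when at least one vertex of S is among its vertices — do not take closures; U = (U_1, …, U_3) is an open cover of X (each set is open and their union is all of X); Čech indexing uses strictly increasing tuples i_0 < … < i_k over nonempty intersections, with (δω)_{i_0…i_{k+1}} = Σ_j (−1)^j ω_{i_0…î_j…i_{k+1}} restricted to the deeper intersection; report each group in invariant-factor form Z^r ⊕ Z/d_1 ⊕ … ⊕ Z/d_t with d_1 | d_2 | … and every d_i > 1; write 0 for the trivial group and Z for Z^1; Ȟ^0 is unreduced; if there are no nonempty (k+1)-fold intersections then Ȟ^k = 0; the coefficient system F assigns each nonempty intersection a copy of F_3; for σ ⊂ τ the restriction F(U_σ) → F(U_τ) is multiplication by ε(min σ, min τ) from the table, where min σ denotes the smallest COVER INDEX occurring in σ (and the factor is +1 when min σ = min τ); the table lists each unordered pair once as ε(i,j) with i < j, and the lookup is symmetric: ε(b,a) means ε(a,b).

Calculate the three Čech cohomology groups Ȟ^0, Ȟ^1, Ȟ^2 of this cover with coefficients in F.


Ȟ^0 = Z/3,  Ȟ^1 = 0,  Ȟ^2 = 0

cover nerve:
  U1={{a},{d},{f},{a,b},{a,c},{a,f},{a,g},{b,f},{c,f},{d,e},{d,f},{e,f},{a,b,g},{a,c,f},{d,e,f}} U2={{c},{e},{f},{a,c},{a,f},{b,f},{c,f},{d,e},{d,f},{e,f},{a,c,f},{d,e,f}} U3={{b},{f},{g},{a,b},{a,f},{a,g},{b,f},{b,g},{c,f},{d,f},{e,f},{a,b,g},{a,c,f},{d,e,f}}
  U12={{f},{a,c},{a,f},{b,f},{c,f},{d,e},{d,f},{e,f},{a,c,f},{d,e,f}} U13={{f},{a,b},{a,f},{a,g},{b,f},{c,f},{d,f},{e,f},{a,b,g},{a,c,f},{d,e,f}} U23={{f},{a,f},{b,f},{c,f},{d,f},{e,f},{a,c,f},{d,e,f}}
  U123={{f},{a,f},{b,f},{c,f},{d,f},{e,f},{a,c,f},{d,e,f}}
C dims 3,3,1; δ0: rk_F3 2; δ1: rk_F3 1
Ȟ^0: (3−2)−0=1 ⇒ Z/3
Ȟ^1: (3−1)−2=0 ⇒ 0
Ȟ^2: (1−0)−1=0 ⇒ 0


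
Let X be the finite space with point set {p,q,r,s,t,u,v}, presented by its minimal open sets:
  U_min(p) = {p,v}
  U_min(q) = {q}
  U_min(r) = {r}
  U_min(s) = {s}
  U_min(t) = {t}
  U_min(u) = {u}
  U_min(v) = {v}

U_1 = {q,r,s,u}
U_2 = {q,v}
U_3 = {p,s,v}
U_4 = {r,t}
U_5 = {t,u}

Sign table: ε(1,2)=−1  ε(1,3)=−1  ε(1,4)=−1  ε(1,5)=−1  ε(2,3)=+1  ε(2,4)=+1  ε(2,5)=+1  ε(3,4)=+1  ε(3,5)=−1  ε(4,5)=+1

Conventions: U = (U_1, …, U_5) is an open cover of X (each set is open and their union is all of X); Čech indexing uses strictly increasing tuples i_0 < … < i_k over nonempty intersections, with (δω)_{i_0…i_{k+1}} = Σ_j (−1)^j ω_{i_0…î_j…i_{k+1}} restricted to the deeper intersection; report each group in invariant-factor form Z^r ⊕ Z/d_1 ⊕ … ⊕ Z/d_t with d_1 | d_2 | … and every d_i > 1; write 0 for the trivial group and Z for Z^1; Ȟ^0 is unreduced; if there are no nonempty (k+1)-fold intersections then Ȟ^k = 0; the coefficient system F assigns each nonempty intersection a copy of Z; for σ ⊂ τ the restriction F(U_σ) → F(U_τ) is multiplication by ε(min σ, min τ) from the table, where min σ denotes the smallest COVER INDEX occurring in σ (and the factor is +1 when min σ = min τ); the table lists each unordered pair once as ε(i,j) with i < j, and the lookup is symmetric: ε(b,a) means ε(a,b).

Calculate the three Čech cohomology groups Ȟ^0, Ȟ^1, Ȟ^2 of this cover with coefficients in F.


Ȟ^0(U;F) ≅ Z,  Ȟ^1(U;F) ≅ Z^2,  Ȟ^2(U;F) ≅ 0

intersection data:
  U12={q} U13={s} U14={r} U15={u} U23={v} U45={t}
C dims 5,6; δ0: rk 4, SNF 1^4
Ȟ^0 = (5 − 4) − 0 = 1, so Ȟ^0 ≅ Z
Ȟ^1 = (6 − 0) − 4 = 2, so Ȟ^1 ≅ Z^2
Ȟ^2 = (0 − 0) − 0 = 0, so Ȟ^2 ≅ 0


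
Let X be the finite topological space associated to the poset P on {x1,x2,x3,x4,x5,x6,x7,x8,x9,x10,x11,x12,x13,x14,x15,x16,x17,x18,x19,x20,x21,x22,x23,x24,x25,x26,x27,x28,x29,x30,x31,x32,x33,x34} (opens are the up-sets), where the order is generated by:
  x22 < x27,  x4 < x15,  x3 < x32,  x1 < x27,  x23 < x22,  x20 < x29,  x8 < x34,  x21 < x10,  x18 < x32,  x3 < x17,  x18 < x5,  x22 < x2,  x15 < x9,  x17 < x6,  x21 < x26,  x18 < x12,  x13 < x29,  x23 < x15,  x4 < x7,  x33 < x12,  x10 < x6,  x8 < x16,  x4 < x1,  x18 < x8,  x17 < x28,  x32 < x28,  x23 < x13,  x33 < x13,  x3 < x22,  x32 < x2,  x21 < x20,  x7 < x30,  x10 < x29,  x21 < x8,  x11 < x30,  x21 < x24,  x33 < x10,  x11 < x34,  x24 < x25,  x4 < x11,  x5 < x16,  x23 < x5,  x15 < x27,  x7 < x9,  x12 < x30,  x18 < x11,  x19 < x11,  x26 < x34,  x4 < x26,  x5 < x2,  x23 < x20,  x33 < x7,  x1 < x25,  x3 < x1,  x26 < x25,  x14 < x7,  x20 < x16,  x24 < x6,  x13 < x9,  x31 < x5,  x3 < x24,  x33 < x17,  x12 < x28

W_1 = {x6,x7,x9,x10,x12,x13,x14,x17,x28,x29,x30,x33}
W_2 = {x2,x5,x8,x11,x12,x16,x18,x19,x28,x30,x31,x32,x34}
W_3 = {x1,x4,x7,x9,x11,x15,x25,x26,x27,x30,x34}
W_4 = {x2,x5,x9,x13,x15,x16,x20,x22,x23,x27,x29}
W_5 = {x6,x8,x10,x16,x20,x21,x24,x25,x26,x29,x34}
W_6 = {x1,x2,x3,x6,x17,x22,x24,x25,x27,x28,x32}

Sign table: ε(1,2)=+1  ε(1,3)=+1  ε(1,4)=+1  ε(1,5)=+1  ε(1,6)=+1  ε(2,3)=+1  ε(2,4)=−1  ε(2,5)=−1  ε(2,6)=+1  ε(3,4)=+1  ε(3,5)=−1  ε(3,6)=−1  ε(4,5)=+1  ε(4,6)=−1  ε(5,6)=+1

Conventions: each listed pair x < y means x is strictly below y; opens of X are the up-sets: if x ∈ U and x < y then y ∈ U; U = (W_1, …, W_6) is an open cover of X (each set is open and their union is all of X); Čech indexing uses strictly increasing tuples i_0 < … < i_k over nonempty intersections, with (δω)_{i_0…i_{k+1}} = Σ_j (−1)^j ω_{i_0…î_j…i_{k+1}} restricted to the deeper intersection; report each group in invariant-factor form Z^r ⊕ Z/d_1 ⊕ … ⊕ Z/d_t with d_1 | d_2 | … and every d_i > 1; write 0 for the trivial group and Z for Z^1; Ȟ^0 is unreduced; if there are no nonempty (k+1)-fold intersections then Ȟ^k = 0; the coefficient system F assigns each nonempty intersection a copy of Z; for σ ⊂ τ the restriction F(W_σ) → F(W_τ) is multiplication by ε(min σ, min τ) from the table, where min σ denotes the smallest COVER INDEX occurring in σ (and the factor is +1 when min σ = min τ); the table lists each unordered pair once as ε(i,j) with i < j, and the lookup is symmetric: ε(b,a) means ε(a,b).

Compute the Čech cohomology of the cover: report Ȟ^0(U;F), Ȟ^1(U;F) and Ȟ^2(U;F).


Ȟ^0 = 0, Ȟ^1 = Z/2, Ȟ^2 = Z

nerve simplices:
  W12={x12,x28,x30} W13={x7,x9,x30} W14={x9,x13,x29} W15={x6,x10,x29} W16={x6,x17,x28} W23={x11,x30,x34} W24={x2,x5,x16} W25={x8,x16,x34} W26={x2,x28,x32} W34={x9,x15,x27} W35={x25,x26,x34} W36={x1,x25,x27} W45={x16,x20,x29} W46={x2,x22,x27} W56={x6,x24,x25}
  W123={x30} W126={x28} W134={x9} W145={x29} W156={x6} W235={x34} W245={x16} W246={x2} W346={x27} W356={x25}
C dims 6,15,10; δ0: rk 6, SNF 1^5·2; δ1: rk 9, SNF 1^9
degree 0: 6−6−0 = 0 → Ȟ^0 ≅ 0
degree 1: 15−9−6 = 0 plus torsion [2] → Ȟ^1 ≅ Z/2
degree 2: 10−0−9 = 1 → Ȟ^2 ≅ Z


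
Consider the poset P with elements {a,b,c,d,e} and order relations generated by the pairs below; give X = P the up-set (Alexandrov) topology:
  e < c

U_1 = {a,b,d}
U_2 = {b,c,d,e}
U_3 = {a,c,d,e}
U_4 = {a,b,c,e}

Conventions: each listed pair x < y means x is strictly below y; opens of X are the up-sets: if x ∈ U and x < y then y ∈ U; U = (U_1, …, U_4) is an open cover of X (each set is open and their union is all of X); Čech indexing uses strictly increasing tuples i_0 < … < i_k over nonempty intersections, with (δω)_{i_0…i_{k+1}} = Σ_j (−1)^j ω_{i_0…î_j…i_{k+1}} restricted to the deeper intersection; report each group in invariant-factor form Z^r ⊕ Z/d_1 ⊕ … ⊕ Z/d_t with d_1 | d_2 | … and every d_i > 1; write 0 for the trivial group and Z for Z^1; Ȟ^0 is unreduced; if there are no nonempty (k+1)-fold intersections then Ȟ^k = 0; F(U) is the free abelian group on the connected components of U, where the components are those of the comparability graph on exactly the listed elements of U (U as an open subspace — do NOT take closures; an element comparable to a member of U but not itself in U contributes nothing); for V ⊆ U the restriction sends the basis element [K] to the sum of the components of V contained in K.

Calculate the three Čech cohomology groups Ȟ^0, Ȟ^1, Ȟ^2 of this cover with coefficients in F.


nonempty overlaps:
  U12={b,d} U13={a,d} U14={a,b} U23={c,d,e} U24={b,c,e} U34={a,c,e}
  U123={d} U124={b} U134={a} U234={c,e}
components per intersection:
  U1: {a} {b} {d}
  U2: {b} {c,e} {d}
  U3: {a} {c,e} {d}
  U4: {a} {b} {c,e}
  U12: {b} {d}
  U13: {a} {d}
  U14: {a} {b}
  U23: {c,e} {d}
  U24: {b} {c,e}
  U34: {a} {c,e}
  U123: {d}
  U124: {b}
  U134: {a}
  U234: {c,e}
C dims 12,12,4; δ0: rk 8, SNF 1^8; δ1: rk 4, SNF 1^4
degree 0: 12−8−0 = 4 → Ȟ^0 ≅ Z^4
degree 1: 12−4−8 = 0 → Ȟ^1 ≅ 0
degree 2: 4−0−4 = 0 → Ȟ^2 ≅ 0

Ȟ^0 ≅ Z^4; Ȟ^1 ≅ 0; Ȟ^2 ≅ 0


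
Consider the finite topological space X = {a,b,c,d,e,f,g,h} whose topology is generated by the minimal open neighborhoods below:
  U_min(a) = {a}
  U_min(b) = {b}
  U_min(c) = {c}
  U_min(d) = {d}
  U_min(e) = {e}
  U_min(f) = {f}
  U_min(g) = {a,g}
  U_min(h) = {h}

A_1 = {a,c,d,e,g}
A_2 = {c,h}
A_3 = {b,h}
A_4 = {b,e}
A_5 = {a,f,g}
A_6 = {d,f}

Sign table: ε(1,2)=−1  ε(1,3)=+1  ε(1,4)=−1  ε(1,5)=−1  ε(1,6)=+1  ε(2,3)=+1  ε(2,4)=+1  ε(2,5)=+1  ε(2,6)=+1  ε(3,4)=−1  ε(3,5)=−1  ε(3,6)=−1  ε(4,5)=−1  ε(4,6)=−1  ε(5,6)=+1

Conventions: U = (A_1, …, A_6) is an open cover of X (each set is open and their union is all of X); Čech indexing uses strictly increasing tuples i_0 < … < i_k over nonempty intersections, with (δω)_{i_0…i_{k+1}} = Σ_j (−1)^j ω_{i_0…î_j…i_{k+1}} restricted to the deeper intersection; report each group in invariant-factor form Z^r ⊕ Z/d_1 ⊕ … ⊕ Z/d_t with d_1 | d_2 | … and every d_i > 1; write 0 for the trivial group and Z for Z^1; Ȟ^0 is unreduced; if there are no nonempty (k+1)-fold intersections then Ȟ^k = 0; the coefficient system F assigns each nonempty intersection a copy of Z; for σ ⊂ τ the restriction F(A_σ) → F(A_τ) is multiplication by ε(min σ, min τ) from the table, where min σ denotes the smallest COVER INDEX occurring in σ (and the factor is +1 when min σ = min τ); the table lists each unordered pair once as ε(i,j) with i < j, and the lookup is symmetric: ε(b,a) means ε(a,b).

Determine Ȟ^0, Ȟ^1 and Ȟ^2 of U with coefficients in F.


Ȟ^0 = 0, Ȟ^1 = Z ⊕ Z/2 and Ȟ^2 = 0

cover nerve:
  A12={c} A14={e} A15={a,g} A16={d} A23={h} A34={b} A56={f}
C dims 6,7; δ0: rk 6, SNF 1^5·2
Ȟ^0: (6−6)−0=0 ⇒ 0
Ȟ^1: (7−0)−6=1 plus torsion [2] ⇒ Z ⊕ Z/2
Ȟ^2: (0−0)−0=0 ⇒ 0


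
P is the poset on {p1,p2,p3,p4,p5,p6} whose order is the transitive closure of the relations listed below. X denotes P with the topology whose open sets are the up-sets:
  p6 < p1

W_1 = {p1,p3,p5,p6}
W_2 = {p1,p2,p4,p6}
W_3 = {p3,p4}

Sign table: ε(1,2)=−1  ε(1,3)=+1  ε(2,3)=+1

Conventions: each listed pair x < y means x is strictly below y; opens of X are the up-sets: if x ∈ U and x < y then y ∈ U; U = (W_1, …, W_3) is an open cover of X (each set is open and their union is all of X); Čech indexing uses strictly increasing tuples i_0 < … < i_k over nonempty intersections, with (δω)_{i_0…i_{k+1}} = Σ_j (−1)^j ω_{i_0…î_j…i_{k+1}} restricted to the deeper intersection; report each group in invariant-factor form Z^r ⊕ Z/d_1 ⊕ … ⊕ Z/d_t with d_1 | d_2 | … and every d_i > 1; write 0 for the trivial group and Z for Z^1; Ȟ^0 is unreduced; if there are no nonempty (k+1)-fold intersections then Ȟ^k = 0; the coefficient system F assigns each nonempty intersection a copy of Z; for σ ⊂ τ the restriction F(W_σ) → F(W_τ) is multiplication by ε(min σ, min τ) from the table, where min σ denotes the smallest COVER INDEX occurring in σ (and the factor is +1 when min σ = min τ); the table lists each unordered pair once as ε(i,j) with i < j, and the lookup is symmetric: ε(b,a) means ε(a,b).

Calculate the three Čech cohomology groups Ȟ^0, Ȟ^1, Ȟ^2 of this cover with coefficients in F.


nerve simplices:
  W12={p1,p6} W13={p3} W23={p4}
C dims 3,3; δ0: rk 3, SNF 1^2·2
degree 0: 3−3−0 = 0 → Ȟ^0 ≅ 0
degree 1: 3−0−3 = 0 plus torsion [2] → Ȟ^1 ≅ Z/2
degree 2: 0−0−0 = 0 → Ȟ^2 ≅ 0

Ȟ^0 ≅ 0, Ȟ^1 ≅ Z/2 and Ȟ^2 ≅ 0


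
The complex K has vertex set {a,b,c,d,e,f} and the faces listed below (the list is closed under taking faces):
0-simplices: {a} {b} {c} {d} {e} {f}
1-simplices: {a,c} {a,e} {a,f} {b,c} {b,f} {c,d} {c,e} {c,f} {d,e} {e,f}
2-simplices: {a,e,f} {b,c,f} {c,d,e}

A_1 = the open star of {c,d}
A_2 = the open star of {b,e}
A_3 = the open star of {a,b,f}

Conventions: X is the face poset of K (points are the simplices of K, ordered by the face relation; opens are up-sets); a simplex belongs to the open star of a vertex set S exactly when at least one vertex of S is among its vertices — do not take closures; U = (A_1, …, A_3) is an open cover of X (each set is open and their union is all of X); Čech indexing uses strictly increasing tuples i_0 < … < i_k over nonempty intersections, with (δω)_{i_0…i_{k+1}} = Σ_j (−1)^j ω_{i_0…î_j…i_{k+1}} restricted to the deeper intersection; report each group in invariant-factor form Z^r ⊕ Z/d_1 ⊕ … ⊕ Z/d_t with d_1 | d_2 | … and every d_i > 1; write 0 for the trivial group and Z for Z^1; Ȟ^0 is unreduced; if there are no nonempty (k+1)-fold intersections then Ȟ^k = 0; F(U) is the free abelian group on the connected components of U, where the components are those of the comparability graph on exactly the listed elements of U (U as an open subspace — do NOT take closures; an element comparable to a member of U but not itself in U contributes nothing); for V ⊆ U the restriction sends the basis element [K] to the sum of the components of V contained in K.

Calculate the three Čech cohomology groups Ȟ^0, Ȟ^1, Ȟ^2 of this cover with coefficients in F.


Ȟ^0 = Z; Ȟ^1 = Z^2; Ȟ^2 = 0

cover nerve:
  A1={{c},{d},{a,c},{b,c},{c,d},{c,e},{c,f},{d,e},{b,c,f},{c,d,e}} A2={{b},{e},{a,e},{b,c},{b,f},{c,e},{d,e},{e,f},{a,e,f},{b,c,f},{c,d,e}} A3={{a},{b},{f},{a,c},{a,e},{a,f},{b,c},{b,f},{c,f},{e,f},{a,e,f},{b,c,f}}
  A12={{b,c},{c,e},{d,e},{b,c,f},{c,d,e}} A13={{a,c},{b,c},{c,f},{b,c,f}} A23={{b},{a,e},{b,c},{b,f},{e,f},{a,e,f},{b,c,f}}
  A123={{b,c},{b,c,f}}
components per intersection:
  A1: {{c},{d},{a,c},{b,c},{c,d},{c,e},{c,f},{d,e},{b,c,f},{c,d,e}}
  A2: {{b},{b,c},{b,f},{b,c,f}} {{e},{a,e},{c,e},{d,e},{e,f},{a,e,f},{c,d,e}}
  A3: {{a},{b},{f},{a,c},{a,e},{a,f},{b,c},{b,f},{c,f},{e,f},{a,e,f},{b,c,f}}
  A12: {{b,c},{b,c,f}} {{c,e},{d,e},{c,d,e}}
  A13: {{a,c}} {{b,c},{c,f},{b,c,f}}
  A23: {{b},{b,c},{b,f},{b,c,f}} {{a,e},{e,f},{a,e,f}}
  A123: {{b,c},{b,c,f}}
C dims 4,6,1; δ0: rk 3, SNF 1^3; δ1: rk 1, SNF 1^1
Ȟ^0: (4−3)−0=1 ⇒ Z
Ȟ^1: (6−1)−3=2 ⇒ Z^2
Ȟ^2: (1−0)−1=0 ⇒ 0


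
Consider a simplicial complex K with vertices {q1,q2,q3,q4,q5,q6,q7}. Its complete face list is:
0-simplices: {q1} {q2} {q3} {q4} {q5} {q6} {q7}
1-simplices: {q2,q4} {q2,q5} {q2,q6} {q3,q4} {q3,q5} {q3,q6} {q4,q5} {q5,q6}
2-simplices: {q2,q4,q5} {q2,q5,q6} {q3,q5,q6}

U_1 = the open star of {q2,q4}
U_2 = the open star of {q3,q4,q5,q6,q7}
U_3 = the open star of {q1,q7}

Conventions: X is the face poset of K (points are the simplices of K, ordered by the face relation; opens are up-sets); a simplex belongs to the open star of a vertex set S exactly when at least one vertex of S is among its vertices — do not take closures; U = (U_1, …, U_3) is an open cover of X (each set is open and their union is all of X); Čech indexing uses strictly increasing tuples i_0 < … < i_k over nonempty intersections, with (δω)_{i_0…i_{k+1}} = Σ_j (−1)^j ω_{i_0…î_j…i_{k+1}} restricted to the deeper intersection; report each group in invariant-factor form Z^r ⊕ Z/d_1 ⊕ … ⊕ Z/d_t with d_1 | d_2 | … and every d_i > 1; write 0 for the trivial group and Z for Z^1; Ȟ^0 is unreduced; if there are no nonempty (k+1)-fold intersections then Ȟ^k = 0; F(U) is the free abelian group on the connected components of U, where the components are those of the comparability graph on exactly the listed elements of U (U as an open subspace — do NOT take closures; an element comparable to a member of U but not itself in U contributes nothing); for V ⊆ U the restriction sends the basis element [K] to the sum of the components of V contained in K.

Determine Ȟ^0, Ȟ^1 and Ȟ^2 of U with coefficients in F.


intersection data:
  U1={{q2},{q4},{q2,q4},{q2,q5},{q2,q6},{q3,q4},{q4,q5},{q2,q4,q5},{q2,q5,q6}} U2={{q3},{q4},{q5},{q6},{q7},{q2,q4},{q2,q5},{q2,q6},{q3,q4},{q3,q5},{q3,q6},{q4,q5},{q5,q6},{q2,q4,q5},{q2,q5,q6},{q3,q5,q6}} U3={{q1},{q7}}
  U12={{q4},{q2,q4},{q2,q5},{q2,q6},{q3,q4},{q4,q5},{q2,q4,q5},{q2,q5,q6}} U23={{q7}}
components per intersection:
  U1: {{q2},{q4},{q2,q4},{q2,q5},{q2,q6},{q3,q4},{q4,q5},{q2,q4,q5},{q2,q5,q6}}
  U2: {{q3},{q4},{q5},{q6},{q2,q4},{q2,q5},{q2,q6},{q3,q4},{q3,q5},{q3,q6},{q4,q5},{q5,q6},{q2,q4,q5},{q2,q5,q6},{q3,q5,q6}} {{q7}}
  U3: {{q1}} {{q7}}
  U12: {{q4},{q2,q4},{q2,q5},{q2,q6},{q3,q4},{q4,q5},{q2,q4,q5},{q2,q5,q6}}
  U23: {{q7}}
C dims 5,2; δ0: rk 2, SNF 1^2
Ȟ^0 = (5 − 2) − 0 = 3, so Ȟ^0 ≅ Z^3
Ȟ^1 = (2 − 0) − 2 = 0, so Ȟ^1 ≅ 0
Ȟ^2 = (0 − 0) − 0 = 0, so Ȟ^2 ≅ 0

Ȟ^0 ≅ Z^3, Ȟ^1 ≅ 0 and Ȟ^2 ≅ 0


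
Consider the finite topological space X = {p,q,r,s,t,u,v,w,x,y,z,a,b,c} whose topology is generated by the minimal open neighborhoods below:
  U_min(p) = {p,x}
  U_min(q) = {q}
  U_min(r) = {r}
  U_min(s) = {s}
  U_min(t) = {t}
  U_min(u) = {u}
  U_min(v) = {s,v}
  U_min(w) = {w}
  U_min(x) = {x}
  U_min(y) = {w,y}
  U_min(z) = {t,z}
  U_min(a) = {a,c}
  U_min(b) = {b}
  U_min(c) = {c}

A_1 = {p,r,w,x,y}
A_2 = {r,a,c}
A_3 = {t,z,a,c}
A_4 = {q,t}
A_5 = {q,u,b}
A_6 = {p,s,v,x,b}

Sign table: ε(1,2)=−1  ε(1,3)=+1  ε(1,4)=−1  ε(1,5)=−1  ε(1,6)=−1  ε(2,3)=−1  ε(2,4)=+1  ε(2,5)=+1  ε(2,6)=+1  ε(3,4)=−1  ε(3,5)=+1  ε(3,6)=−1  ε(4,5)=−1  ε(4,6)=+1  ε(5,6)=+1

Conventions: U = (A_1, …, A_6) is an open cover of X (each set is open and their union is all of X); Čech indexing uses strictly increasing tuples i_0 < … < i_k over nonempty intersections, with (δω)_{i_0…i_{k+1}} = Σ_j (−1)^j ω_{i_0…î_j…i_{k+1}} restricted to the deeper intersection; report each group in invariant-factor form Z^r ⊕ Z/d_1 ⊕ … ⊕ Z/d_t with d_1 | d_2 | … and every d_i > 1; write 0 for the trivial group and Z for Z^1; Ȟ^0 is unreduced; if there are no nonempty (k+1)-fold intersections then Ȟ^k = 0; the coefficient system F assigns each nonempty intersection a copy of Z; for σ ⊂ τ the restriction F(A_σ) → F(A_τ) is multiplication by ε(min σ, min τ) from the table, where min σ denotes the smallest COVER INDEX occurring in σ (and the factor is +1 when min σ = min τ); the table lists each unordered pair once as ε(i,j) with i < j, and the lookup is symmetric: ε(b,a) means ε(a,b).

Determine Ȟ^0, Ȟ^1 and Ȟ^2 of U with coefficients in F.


nonempty overlaps:
  A12={r} A16={p,x} A23={a,c} A34={t} A45={q} A56={b}
C dims 6,6; δ0: rk 6, SNF 1^5·2
degree 0: 6−6−0 = 0 → Ȟ^0 ≅ 0
degree 1: 6−0−6 = 0 plus torsion [2] → Ȟ^1 ≅ Z/2
degree 2: 0−0−0 = 0 → Ȟ^2 ≅ 0

Ȟ^0 ≅ 0, Ȟ^1 ≅ Z/2 and Ȟ^2 ≅ 0


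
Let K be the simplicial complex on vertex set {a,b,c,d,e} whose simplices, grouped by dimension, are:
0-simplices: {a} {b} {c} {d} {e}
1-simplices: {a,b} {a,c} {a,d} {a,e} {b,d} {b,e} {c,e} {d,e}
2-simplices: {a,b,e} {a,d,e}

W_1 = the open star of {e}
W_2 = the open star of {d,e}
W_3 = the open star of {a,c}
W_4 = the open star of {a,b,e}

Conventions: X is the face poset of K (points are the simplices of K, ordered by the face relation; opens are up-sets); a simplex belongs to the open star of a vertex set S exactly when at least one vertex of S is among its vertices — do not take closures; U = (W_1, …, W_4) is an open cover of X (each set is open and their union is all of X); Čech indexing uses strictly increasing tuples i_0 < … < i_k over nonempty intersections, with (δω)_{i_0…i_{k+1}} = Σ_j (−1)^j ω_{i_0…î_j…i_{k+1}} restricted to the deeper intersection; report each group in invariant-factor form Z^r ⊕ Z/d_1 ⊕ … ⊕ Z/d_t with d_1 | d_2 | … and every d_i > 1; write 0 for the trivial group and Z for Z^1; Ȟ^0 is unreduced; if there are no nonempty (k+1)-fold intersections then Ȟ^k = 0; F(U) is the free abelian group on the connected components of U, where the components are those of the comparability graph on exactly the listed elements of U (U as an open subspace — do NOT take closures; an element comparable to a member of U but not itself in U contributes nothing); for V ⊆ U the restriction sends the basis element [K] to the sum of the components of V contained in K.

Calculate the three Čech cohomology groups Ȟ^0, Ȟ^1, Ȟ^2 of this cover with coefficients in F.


Ȟ^0 ≅ Z, Ȟ^1 ≅ Z^2, Ȟ^2 ≅ 0

nerve simplices:
  W1={{e},{a,e},{b,e},{c,e},{d,e},{a,b,e},{a,d,e}} W2={{d},{e},{a,d},{a,e},{b,d},{b,e},{c,e},{d,e},{a,b,e},{a,d,e}} W3={{a},{c},{a,b},{a,c},{a,d},{a,e},{c,e},{a,b,e},{a,d,e}} W4={{a},{b},{e},{a,b},{a,c},{a,d},{a,e},{b,d},{b,e},{c,e},{d,e},{a,b,e},{a,d,e}}
  W12={{e},{a,e},{b,e},{c,e},{d,e},{a,b,e},{a,d,e}} W13={{a,e},{c,e},{a,b,e},{a,d,e}} W14={{e},{a,e},{b,e},{c,e},{d,e},{a,b,e},{a,d,e}} W23={{a,d},{a,e},{c,e},{a,b,e},{a,d,e}} W24={{e},{a,d},{a,e},{b,d},{b,e},{c,e},{d,e},{a,b,e},{a,d,e}} W34={{a},{a,b},{a,c},{a,d},{a,e},{c,e},{a,b,e},{a,d,e}}
  W123={{a,e},{c,e},{a,b,e},{a,d,e}} W124={{e},{a,e},{b,e},{c,e},{d,e},{a,b,e},{a,d,e}} W134={{a,e},{c,e},{a,b,e},{a,d,e}} W234={{a,d},{a,e},{c,e},{a,b,e},{a,d,e}}
  W1234={{a,e},{c,e},{a,b,e},{a,d,e}}
components per intersection:
  W1: {{e},{a,e},{b,e},{c,e},{d,e},{a,b,e},{a,d,e}}
  W2: {{d},{e},{a,d},{a,e},{b,d},{b,e},{c,e},{d,e},{a,b,e},{a,d,e}}
  W3: {{a},{c},{a,b},{a,c},{a,d},{a,e},{c,e},{a,b,e},{a,d,e}}
  W4: {{a},{b},{e},{a,b},{a,c},{a,d},{a,e},{b,d},{b,e},{c,e},{d,e},{a,b,e},{a,d,e}}
  W12: {{e},{a,e},{b,e},{c,e},{d,e},{a,b,e},{a,d,e}}
  W13: {{a,e},{a,b,e},{a,d,e}} {{c,e}}
  W14: {{e},{a,e},{b,e},{c,e},{d,e},{a,b,e},{a,d,e}}
  W23: {{a,d},{a,e},{a,b,e},{a,d,e}} {{c,e}}
  W24: {{e},{a,d},{a,e},{b,e},{c,e},{d,e},{a,b,e},{a,d,e}} {{b,d}}
  W34: {{a},{a,b},{a,c},{a,d},{a,e},{a,b,e},{a,d,e}} {{c,e}}
  W123: {{a,e},{a,b,e},{a,d,e}} {{c,e}}
  W124: {{e},{a,e},{b,e},{c,e},{d,e},{a,b,e},{a,d,e}}
  W134: {{a,e},{a,b,e},{a,d,e}} {{c,e}}
  W234: {{a,d},{a,e},{a,b,e},{a,d,e}} {{c,e}}
  W1234: {{a,e},{a,b,e},{a,d,e}} {{c,e}}
C dims 4,10,7,2; δ0: rk 3, SNF 1^3; δ1: rk 5, SNF 1^5; δ2: rk 2, SNF 1^2
degree 0: 4−3−0 = 1 → Ȟ^0 ≅ Z
degree 1: 10−5−3 = 2 → Ȟ^1 ≅ Z^2
degree 2: 7−2−5 = 0 → Ȟ^2 ≅ 0


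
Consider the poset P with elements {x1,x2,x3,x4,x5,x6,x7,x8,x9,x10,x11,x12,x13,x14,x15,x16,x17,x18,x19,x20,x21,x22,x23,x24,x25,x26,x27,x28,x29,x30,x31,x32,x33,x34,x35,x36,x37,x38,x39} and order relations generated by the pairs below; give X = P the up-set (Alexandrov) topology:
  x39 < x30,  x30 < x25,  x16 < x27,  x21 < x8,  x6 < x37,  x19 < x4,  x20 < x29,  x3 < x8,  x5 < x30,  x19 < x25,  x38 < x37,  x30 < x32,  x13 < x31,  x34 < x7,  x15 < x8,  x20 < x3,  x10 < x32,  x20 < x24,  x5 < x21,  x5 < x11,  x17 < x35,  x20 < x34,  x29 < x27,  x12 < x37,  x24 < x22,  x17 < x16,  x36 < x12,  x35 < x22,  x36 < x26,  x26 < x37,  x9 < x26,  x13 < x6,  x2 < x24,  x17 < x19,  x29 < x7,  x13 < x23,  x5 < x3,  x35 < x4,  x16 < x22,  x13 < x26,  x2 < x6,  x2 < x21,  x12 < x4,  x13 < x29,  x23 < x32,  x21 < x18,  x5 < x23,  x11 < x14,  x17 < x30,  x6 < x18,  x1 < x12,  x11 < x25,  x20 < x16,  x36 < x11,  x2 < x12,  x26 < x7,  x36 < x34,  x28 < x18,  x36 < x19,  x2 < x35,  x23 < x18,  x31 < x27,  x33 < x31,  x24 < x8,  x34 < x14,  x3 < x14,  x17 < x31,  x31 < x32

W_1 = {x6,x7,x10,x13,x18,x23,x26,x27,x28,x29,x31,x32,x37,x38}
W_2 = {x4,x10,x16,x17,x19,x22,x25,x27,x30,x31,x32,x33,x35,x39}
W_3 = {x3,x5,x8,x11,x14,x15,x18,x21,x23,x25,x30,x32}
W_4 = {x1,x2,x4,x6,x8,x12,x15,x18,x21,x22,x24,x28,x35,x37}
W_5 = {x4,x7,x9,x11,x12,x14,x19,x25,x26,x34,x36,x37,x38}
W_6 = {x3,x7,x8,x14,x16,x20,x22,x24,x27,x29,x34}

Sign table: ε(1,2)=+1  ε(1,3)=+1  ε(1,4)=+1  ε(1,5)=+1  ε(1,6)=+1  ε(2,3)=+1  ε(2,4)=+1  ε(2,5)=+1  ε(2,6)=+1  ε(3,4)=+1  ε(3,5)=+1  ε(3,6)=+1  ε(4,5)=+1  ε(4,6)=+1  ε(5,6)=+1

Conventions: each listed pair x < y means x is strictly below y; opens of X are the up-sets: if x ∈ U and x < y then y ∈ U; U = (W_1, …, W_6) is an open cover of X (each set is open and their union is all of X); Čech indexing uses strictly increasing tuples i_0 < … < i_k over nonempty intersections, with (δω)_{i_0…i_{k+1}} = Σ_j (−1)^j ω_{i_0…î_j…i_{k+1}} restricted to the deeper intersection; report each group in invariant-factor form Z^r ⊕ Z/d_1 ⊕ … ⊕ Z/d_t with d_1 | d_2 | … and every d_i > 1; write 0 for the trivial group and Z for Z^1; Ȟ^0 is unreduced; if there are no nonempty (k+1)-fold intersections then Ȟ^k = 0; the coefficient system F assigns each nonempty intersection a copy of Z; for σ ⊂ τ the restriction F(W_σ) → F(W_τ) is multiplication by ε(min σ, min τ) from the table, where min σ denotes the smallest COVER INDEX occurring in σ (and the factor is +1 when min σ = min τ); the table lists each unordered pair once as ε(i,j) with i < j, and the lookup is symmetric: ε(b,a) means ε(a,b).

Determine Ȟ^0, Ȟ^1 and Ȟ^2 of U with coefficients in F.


Ȟ^0(U;F) ≅ Z, Ȟ^1(U;F) ≅ 0 and Ȟ^2(U;F) ≅ Z/2

nerve simplices:
  W12={x10,x27,x31,x32} W13={x18,x23,x32} W14={x6,x18,x28,x37} W15={x7,x26,x37,x38} W16={x7,x27,x29} W23={x25,x30,x32} W24={x4,x22,x35} W25={x4,x19,x25} W26={x16,x22,x27} W34={x8,x15,x18,x21} W35={x11,x14,x25} W36={x3,x8,x14} W45={x4,x12,x37} W46={x8,x22,x24} W56={x7,x14,x34}
  W123={x32} W126={x27} W134={x18} W145={x37} W156={x7} W235={x25} W245={x4} W246={x22} W346={x8} W356={x14}
C dims 6,15,10; δ0: rk 5, SNF 1^5; δ1: rk 10, SNF 1^9·2
degree 0: 6−5−0 = 1 → Ȟ^0 ≅ Z
degree 1: 15−10−5 = 0 → Ȟ^1 ≅ 0
degree 2: 10−0−10 = 0 plus torsion [2] → Ȟ^2 ≅ Z/2


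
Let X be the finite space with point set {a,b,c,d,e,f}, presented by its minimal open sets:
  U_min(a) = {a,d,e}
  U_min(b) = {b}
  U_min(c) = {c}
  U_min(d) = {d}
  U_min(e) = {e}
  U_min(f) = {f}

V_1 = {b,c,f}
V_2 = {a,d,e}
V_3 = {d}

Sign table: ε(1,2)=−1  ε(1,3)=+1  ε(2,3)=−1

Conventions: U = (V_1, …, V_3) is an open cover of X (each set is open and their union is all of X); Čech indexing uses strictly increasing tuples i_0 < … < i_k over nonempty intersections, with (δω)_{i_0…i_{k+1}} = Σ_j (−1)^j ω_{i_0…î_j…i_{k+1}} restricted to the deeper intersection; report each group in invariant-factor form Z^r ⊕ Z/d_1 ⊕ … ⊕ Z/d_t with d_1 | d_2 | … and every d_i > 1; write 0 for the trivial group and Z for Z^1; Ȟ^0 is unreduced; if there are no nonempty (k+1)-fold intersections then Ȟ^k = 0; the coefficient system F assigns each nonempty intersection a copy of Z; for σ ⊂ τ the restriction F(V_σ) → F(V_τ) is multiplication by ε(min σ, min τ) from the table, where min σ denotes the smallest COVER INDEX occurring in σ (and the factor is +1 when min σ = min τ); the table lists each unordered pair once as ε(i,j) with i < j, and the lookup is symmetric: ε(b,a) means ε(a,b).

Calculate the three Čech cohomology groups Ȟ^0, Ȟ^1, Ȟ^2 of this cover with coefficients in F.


Ȟ^0 ≅ Z^2,  Ȟ^1 ≅ 0,  Ȟ^2 ≅ 0

nonempty intersections:
  V23={d}
C dims 3,1; δ0: rk 1, SNF 1^1
Ȟ^0: (3−1)−0=2 ⇒ Z^2
Ȟ^1: (1−0)−1=0 ⇒ 0
Ȟ^2: (0−0)−0=0 ⇒ 0


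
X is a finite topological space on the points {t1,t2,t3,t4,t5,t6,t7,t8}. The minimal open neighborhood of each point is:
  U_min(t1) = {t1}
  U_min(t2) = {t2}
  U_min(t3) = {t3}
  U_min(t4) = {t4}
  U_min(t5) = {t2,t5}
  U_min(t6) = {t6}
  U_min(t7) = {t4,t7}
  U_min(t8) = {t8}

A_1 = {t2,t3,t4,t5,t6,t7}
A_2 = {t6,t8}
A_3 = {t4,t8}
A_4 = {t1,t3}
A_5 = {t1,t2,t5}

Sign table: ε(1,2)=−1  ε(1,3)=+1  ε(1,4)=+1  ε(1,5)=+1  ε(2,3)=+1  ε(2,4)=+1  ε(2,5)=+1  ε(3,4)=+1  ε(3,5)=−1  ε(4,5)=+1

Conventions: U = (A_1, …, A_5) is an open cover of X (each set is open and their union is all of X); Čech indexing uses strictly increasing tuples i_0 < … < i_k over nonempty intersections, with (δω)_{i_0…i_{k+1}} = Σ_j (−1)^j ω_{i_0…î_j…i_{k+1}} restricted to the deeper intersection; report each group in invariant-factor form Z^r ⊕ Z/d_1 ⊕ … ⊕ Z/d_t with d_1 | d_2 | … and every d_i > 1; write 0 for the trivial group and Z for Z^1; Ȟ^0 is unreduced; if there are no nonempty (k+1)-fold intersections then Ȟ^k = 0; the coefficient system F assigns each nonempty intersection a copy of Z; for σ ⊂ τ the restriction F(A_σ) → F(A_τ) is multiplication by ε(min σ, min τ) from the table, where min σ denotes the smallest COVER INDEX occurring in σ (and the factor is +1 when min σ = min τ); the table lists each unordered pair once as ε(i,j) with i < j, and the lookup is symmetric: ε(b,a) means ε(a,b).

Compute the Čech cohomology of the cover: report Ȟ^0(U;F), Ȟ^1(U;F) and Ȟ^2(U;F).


Ȟ^0(U;F) ≅ 0, Ȟ^1(U;F) ≅ Z ⊕ Z/2 and Ȟ^2(U;F) ≅ 0

cover nerve:
  A12={t6} A13={t4} A14={t3} A15={t2,t5} A23={t8} A45={t1}
C dims 5,6; δ0: rk 5, SNF 1^4·2
Ȟ^0: (5−5)−0=0 ⇒ 0
Ȟ^1: (6−0)−5=1 plus torsion [2] ⇒ Z ⊕ Z/2
Ȟ^2: (0−0)−0=0 ⇒ 0


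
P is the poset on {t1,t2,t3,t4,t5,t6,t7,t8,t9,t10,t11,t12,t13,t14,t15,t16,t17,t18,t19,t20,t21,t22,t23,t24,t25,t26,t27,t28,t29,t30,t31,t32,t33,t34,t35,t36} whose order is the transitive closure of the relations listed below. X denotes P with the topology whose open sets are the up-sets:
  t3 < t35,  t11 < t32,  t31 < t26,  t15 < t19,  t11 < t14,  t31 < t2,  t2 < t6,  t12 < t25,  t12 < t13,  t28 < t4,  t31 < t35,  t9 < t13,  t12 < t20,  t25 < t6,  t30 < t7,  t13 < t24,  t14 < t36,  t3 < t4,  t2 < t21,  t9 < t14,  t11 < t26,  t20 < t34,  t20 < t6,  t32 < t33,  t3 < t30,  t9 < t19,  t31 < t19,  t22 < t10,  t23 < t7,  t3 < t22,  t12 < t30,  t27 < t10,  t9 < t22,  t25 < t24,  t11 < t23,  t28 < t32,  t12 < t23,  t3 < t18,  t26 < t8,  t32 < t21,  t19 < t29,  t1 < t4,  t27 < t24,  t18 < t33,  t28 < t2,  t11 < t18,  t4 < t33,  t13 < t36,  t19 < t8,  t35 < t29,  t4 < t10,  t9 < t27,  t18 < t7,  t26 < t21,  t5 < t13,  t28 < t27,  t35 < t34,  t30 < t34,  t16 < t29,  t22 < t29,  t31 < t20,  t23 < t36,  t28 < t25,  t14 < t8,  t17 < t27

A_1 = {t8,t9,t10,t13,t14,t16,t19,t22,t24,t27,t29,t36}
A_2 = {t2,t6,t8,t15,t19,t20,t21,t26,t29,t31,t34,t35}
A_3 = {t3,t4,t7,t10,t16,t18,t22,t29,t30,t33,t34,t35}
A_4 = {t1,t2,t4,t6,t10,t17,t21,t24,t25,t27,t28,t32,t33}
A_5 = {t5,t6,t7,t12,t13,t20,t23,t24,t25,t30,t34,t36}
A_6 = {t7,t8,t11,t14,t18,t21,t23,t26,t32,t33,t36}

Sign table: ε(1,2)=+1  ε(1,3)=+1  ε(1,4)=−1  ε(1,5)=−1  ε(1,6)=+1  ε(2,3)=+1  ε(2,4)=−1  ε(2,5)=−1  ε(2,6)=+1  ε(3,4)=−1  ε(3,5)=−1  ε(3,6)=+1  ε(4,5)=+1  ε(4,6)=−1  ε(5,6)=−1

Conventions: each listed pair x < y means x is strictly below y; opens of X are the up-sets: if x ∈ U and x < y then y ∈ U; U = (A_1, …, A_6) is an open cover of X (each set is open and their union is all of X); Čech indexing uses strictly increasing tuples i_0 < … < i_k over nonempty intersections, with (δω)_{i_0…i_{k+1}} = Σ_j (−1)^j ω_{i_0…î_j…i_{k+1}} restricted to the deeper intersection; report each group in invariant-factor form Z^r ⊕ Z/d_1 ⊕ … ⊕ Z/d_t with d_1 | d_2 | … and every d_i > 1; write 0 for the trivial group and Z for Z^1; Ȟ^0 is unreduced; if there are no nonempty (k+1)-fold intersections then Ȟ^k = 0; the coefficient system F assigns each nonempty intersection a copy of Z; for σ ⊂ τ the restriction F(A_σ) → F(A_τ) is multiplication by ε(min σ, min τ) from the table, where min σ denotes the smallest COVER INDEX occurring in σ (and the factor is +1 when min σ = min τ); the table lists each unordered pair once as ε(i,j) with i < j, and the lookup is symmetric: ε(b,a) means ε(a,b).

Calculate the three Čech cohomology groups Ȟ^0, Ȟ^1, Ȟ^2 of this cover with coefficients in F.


nonempty intersections:
  A12={t8,t19,t29} A13={t10,t16,t22,t29} A14={t10,t24,t27} A15={t13,t24,t36} A16={t8,t14,t36} A23={t29,t34,t35} A24={t2,t6,t21} A25={t6,t20,t34} A26={t8,t21,t26} A34={t4,t10,t33} A35={t7,t30,t34} A36={t7,t18,t33} A45={t6,t24,t25} A46={t21,t32,t33} A56={t7,t23,t36}
  A123={t29} A126={t8} A134={t10} A145={t24} A156={t36} A235={t34} A245={t6} A246={t21} A346={t33} A356={t7}
C dims 6,15,10; δ0: rk 5, SNF 1^5; δ1: rk 10, SNF 1^9·2
Ȟ^0: (6−5)−0=1 ⇒ Z
Ȟ^1: (15−10)−5=0 ⇒ 0
Ȟ^2: (10−0)−10=0 plus torsion [2] ⇒ Z/2

Ȟ^0 ≅ Z; Ȟ^1 ≅ 0; Ȟ^2 ≅ Z/2


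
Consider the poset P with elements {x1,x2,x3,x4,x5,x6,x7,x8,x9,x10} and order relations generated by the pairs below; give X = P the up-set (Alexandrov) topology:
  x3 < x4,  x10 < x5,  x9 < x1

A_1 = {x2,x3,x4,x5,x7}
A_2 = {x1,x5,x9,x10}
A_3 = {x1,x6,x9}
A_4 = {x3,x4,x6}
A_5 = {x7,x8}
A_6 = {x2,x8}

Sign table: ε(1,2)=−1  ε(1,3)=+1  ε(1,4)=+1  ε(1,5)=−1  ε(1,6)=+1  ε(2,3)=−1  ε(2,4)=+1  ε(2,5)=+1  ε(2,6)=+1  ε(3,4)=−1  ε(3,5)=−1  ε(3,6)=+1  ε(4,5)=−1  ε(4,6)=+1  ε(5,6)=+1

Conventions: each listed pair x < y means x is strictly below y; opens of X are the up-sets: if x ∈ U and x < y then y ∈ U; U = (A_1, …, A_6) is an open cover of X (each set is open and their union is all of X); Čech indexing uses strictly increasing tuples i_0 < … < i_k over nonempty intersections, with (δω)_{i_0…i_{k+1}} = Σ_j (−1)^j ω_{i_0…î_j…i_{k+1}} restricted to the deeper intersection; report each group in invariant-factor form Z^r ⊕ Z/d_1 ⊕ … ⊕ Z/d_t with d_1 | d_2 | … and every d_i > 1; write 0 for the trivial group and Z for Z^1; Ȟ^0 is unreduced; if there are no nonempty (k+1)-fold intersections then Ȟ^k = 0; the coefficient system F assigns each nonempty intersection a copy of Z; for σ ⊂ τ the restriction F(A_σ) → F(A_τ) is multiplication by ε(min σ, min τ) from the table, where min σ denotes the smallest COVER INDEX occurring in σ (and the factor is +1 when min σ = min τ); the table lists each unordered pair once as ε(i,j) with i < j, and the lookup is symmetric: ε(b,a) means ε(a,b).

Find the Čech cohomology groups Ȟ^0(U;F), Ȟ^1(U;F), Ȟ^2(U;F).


nonempty overlaps:
  A12={x5} A14={x3,x4} A15={x7} A16={x2} A23={x1,x9} A34={x6} A56={x8}
C dims 6,7; δ0: rk 6, SNF 1^5·2
degree 0: 6−6−0 = 0 → Ȟ^0 ≅ 0
degree 1: 7−0−6 = 1 plus torsion [2] → Ȟ^1 ≅ Z ⊕ Z/2
degree 2: 0−0−0 = 0 → Ȟ^2 ≅ 0

Ȟ^0 ≅ 0, Ȟ^1 ≅ Z ⊕ Z/2, Ȟ^2 ≅ 0


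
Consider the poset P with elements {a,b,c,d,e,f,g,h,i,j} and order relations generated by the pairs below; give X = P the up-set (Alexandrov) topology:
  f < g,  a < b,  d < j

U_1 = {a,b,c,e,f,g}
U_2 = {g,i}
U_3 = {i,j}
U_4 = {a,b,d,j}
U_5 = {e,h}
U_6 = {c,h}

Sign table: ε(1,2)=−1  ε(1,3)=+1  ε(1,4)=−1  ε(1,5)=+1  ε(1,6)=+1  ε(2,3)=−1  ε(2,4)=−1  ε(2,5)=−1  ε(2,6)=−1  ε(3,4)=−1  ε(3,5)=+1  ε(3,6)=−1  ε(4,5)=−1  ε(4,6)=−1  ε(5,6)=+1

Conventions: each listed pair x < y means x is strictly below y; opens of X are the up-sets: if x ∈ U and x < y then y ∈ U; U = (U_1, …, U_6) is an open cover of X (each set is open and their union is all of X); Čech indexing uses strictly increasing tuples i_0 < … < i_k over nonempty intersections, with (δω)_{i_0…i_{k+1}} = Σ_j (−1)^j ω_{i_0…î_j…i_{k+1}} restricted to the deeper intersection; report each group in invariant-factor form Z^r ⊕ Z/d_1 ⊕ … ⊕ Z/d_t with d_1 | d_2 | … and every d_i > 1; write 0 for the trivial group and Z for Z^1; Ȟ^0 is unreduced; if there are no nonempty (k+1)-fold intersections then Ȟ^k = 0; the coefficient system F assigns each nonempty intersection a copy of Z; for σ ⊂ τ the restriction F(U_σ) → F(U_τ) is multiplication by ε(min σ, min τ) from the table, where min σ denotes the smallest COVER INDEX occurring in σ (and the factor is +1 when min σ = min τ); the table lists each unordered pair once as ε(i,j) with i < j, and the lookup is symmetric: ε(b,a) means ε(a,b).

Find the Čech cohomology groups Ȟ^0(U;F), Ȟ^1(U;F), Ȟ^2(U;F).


Ȟ^0 = Z; Ȟ^1 = Z^2; Ȟ^2 = 0

nerve simplices:
  U12={g} U14={a,b} U15={e} U16={c} U23={i} U34={j} U56={h}
C dims 6,7; δ0: rk 5, SNF 1^5
degree 0: 6−5−0 = 1 → Ȟ^0 ≅ Z
degree 1: 7−0−5 = 2 → Ȟ^1 ≅ Z^2
degree 2: 0−0−0 = 0 → Ȟ^2 ≅ 0


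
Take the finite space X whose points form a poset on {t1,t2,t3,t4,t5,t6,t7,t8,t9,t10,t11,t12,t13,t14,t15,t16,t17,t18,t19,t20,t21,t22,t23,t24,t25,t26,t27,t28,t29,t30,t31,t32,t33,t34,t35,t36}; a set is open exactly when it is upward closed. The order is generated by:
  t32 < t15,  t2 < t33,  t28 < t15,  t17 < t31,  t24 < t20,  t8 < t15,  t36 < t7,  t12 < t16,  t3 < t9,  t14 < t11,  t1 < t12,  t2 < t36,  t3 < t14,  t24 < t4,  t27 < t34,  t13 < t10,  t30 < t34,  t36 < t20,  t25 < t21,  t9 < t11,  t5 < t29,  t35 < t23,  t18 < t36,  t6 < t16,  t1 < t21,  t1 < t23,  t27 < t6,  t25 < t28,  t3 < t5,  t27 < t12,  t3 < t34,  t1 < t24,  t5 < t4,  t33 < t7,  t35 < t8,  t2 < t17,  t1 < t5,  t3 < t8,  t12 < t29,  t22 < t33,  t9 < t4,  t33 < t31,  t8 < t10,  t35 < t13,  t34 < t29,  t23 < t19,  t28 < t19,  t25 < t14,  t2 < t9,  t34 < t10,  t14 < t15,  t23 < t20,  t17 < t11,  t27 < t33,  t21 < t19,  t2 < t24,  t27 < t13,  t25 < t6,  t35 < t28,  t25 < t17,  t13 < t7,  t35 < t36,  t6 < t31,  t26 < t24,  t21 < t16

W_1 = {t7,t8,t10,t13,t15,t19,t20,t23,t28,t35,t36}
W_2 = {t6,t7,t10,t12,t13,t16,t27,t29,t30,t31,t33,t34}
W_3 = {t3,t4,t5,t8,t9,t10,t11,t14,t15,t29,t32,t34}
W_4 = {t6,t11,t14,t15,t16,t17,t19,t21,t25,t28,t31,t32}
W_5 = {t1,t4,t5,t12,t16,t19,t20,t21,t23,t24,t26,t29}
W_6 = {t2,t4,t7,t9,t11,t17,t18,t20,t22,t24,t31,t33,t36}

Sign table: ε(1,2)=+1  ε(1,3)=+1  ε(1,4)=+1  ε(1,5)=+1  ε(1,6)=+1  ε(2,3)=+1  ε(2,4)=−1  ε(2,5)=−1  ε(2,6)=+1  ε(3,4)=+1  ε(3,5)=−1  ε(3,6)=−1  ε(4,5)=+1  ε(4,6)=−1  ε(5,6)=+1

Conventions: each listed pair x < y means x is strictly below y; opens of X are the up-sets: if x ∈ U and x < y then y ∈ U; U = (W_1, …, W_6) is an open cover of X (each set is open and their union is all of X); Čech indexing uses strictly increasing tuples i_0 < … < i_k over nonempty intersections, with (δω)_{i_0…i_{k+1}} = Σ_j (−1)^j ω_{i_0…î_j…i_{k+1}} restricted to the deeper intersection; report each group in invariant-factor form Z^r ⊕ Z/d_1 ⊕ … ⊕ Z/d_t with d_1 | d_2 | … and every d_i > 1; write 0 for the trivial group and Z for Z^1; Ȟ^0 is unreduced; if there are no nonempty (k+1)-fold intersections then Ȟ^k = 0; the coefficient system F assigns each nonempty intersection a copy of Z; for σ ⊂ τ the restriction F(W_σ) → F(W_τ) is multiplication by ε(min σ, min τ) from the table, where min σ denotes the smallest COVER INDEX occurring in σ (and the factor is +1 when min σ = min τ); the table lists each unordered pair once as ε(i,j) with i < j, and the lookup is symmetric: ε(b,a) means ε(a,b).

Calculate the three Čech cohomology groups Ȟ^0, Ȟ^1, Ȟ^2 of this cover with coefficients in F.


nerve simplices:
  W12={t7,t10,t13} W13={t8,t10,t15} W14={t15,t19,t28} W15={t19,t20,t23} W16={t7,t20,t36} W23={t10,t29,t34} W24={t6,t16,t31} W25={t12,t16,t29} W26={t7,t31,t33} W34={t11,t14,t15,t32} W35={t4,t5,t29} W36={t4,t9,t11} W45={t16,t19,t21} W46={t11,t17,t31} W56={t4,t20,t24}
  W123={t10} W126={t7} W134={t15} W145={t19} W156={t20} W235={t29} W245={t16} W246={t31} W346={t11} W356={t4}
C dims 6,15,10; δ0: rk 6, SNF 1^5·2; δ1: rk 9, SNF 1^9
degree 0: 6−6−0 = 0 → Ȟ^0 ≅ 0
degree 1: 15−9−6 = 0 plus torsion [2] → Ȟ^1 ≅ Z/2
degree 2: 10−0−9 = 1 → Ȟ^2 ≅ Z

Ȟ^0(U;F) ≅ 0, Ȟ^1(U;F) ≅ Z/2 and Ȟ^2(U;F) ≅ Z
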